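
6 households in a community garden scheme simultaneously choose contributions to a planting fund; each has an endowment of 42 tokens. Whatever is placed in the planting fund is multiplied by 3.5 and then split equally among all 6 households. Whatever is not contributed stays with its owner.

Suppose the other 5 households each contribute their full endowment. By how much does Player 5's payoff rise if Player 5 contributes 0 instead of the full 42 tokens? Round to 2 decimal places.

17.50 tokens

Switching from a contribution of 42 to 0 lets Player 5 keep an extra 42 tokens, but lowers the planting fund by 42, which costs Player 5 their own share of that drop: 3.5/6 × 42 = 24.50.
Net gain = 42 − 24.50 = 17.50. The private return per contributed unit (0.5833) is below 1, so free-riding is indeed the best response regardless of what the others do.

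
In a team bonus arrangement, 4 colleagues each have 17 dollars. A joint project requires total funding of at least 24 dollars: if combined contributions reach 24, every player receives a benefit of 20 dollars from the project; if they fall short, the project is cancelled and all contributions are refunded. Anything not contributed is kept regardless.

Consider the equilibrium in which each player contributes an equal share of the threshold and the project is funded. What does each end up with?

31 dollars

Equal share of the threshold: 24/4 = 6.
At this profile no one gains by cutting their contribution: any cut drops the total below 24, the project is cancelled, contributions are refunded, and the deviator ends with 17, which is less than 17 − 6 + 20 = 31. Contributing more than 6 just wastes the excess. So contributing exactly 6 is a best response.
Each player's payoff: 17 − 6 + 20 = 31.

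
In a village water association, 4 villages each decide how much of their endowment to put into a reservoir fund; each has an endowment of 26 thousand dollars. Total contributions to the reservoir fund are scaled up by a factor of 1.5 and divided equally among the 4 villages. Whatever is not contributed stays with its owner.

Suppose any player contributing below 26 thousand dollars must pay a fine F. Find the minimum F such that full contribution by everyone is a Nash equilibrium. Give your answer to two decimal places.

16.25 thousand dollars

Given the others contribute fully, the best deviation is to contribute 0 (any partial contribution still incurs the fine and gives up units whose private return 0.3750 is below 1).
Deviating from 26 to 0 saves 26 thousand dollars but forfeits the deviator's share of the drop in the reservoir fund: 1.5/4 × 26 = 9.75.
So the deviation gain is 26 − 9.75 = 16.25, and the fine must be at least 16.25 thousand dollars to wipe it out.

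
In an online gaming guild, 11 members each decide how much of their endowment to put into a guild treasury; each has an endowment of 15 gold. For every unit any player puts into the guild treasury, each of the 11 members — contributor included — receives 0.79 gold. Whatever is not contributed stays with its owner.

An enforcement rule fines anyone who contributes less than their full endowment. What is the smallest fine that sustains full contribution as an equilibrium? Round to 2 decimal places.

3.15 gold

Given the others contribute fully, the best deviation is to contribute 0 (any partial contribution still incurs the fine and gives up units whose private return 0.79 is below 1).
Deviating from 15 to 0 saves 15 gold but forfeits the deviator's share of the drop in the guild treasury: 0.79 × 15 = 11.85.
So the deviation gain is 15 − 11.85 = 3.15, and the fine must be at least 3.15 gold to wipe it out.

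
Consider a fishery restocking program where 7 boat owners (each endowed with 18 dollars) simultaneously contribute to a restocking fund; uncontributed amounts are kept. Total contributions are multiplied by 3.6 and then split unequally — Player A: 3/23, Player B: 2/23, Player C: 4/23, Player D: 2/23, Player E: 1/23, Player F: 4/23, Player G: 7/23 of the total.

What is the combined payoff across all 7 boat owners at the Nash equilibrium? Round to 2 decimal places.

Each unit j contributes comes back to j as 3.6 × (j's share), so j prefers to contribute only if that share exceeds 1/3.6 = 0.2778; otherwise keeping the unit dominates.
Only Player G (7/23) clears that bar, contributing 18; the remaining 6 contribute 0. Total contributed: 18.
The restocking fund pays out 3.6 × 18 = 64.80 in total (split across the unequal shares, but the aggregate is all that matters for the group sum).
The 6 free-riders keep 18 each, adding 108. Group total = 108 + 64.80 = 172.80.

172.80 dollars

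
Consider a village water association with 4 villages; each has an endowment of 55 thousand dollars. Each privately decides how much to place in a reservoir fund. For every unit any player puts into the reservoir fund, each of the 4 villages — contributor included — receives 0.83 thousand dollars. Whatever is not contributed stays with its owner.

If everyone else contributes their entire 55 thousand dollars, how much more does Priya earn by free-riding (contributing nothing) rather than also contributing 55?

9.35 thousand dollars

Switching from a contribution of 55 to 0 lets Priya keep an extra 55 thousand dollars, but lowers the reservoir fund by 55, which costs Priya their own share of that drop: 0.83 × 55 = 45.65.
Net gain = 55 − 45.65 = 9.35. The private return per contributed unit (0.83) is below 1, so free-riding is indeed the best response regardless of what the others do.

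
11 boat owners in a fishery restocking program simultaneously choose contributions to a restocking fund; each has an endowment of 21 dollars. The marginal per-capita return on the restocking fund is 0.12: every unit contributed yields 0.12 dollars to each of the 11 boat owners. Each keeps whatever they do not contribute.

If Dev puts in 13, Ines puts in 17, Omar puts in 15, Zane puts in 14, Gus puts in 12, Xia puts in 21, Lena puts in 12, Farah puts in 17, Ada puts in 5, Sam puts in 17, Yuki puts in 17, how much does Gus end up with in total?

Total contributed: 13 + 17 + 15 + 14 + 12 + 21 + 12 + 17 + 5 + 17 + 17 = 160.
Each receives 0.12 × 160 = 19.20 from the restocking fund.
Gus keeps 21 − 12 = 9, so Gus's payoff is 9 + 19.20 = 28.20.

28.20 dollars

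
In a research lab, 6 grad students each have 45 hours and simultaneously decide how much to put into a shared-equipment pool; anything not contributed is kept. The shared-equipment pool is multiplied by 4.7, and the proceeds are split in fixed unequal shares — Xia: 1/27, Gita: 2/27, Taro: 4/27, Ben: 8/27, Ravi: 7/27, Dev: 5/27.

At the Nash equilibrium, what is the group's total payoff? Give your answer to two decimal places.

Player j's private return per contributed unit is 4.7 × (j's share). Contributing is weakly dominant for j when that share is at least 1/4.7 = 0.2128, and contributing 0 is dominant otherwise.
The shares above 0.2128 belong to Ben and Ravi, contributing 45 each; the remaining 4 contribute 0. Total contributed: 90.
The shared-equipment pool pays out 4.7 × 90 = 423.00 in total (split across the unequal shares, but the aggregate is all that matters for the group sum).
The 4 free-riders keep 45 each, adding 180. Group total = 180 + 423.00 = 603.00.

603.00 hours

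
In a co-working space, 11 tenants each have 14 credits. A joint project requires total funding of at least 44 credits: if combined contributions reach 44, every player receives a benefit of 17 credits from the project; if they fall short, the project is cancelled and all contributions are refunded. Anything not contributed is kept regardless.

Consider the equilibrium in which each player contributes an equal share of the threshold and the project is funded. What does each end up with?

Equal share of the threshold: 44/11 = 4.
At this profile no one gains by cutting their contribution: any cut drops the total below 44, the project is cancelled, contributions are refunded, and the deviator ends with 14, which is less than 14 − 4 + 17 = 27. Contributing more than 4 just wastes the excess. So contributing exactly 4 is a best response.
Each player's payoff: 14 − 4 + 17 = 27.

27 credits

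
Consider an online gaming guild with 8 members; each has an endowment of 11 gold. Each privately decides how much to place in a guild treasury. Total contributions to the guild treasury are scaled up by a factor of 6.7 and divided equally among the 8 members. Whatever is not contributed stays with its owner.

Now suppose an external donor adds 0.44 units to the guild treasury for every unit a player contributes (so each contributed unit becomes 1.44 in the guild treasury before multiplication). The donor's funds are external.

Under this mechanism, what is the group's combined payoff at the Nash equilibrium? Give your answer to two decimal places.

With the mechanism, a contributed unit returns 6.7 × 1.44 / 8 = 1.2060 per unit of net cost to the contributor — now above 1 — so contributing fully is weakly dominant for every player.
So the Nash equilibrium is full contribution by all 8; the group earns 6.7 × 1.44 × 88 = 849.02.

849.02 gold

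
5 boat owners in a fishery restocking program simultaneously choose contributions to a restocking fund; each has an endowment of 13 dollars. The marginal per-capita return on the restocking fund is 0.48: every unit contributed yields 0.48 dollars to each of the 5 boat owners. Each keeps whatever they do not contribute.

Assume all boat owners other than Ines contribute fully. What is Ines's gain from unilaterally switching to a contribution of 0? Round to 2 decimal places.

6.76 dollars

Switching from a contribution of 13 to 0 lets Ines keep an extra 13 dollars, but lowers the restocking fund by 13, which costs Ines their own share of that drop: 0.48 × 13 = 6.24.
Net gain = 13 − 6.24 = 6.76. The private return per contributed unit (0.48) is below 1, so free-riding is indeed the best response regardless of what the others do.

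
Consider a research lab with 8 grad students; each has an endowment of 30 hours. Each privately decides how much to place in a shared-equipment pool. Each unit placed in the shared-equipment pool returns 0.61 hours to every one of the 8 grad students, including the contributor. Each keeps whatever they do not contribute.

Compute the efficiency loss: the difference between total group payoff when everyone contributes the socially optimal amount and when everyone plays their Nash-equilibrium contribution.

931.20 hours

The private return per contributed unit is 0.61 < 1, so contributing 0 is dominant for every player. At the Nash equilibrium everyone keeps their 30, and the group total is 8 × 30 = 240.
Each contributed unit returns 4.880 to the group as a whole (0.61 to each of 8 players), which exceeds 1, so the social optimum is full contribution: group total = 4.880 × 240 = 1171.20.
Efficiency loss = 1171.20 − 240 = 931.20.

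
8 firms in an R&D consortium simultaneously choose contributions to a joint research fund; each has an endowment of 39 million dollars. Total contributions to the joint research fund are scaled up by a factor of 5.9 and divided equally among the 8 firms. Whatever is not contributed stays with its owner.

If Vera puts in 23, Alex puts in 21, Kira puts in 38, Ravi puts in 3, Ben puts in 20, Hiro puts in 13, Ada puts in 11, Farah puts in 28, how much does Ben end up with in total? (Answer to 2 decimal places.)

134.79 million dollars

Total contributed: 23 + 21 + 38 + 3 + 20 + 13 + 11 + 28 = 157.
Each receives 5.9 × 157 / 8 = 115.79 from the joint research fund.
Ben keeps 39 − 20 = 19, so Ben's payoff is 19 + 115.79 = 134.79.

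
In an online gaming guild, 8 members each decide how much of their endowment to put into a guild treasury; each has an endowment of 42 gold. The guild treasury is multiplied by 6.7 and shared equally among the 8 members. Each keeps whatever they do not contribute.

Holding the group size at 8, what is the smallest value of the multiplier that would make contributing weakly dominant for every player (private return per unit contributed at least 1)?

A contributed unit returns (multiplier)/8 to its contributor.
This reaches 1 exactly when the multiplier is 8.

8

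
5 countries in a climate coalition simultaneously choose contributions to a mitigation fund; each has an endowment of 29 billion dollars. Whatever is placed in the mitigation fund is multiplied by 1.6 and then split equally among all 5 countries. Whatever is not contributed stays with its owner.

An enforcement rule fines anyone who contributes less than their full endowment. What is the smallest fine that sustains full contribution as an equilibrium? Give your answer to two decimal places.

19.72 billion dollars

Given the others contribute fully, the best deviation is to contribute 0 (any partial contribution still incurs the fine and gives up units whose private return 0.3200 is below 1).
Deviating from 29 to 0 saves 29 billion dollars but forfeits the deviator's share of the drop in the mitigation fund: 1.6/5 × 29 = 9.28.
So the deviation gain is 29 − 9.28 = 19.72, and the fine must be at least 19.72 billion dollars to wipe it out.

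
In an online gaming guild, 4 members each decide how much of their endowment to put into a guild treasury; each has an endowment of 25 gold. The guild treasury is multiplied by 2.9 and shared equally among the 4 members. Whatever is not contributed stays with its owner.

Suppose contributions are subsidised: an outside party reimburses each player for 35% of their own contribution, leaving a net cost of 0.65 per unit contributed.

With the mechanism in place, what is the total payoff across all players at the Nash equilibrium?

325.00 gold

With the mechanism, a contributed unit returns (2.9/4) / 0.65 = 1.1154 per unit of net cost to the contributor — now above 1 — so contributing fully is weakly dominant for every player.
At the Nash equilibrium everyone contributes 25. Group total payoff = 4 × (25 × 0.35 + 2.9 × 25) = 325.00.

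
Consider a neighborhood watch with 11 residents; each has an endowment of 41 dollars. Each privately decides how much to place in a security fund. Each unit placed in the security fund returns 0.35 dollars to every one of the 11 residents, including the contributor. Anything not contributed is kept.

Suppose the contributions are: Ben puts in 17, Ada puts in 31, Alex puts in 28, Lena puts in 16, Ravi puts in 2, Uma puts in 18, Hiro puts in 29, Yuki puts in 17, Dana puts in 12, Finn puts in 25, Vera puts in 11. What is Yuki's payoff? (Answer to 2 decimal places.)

Total contributed: 17 + 31 + 28 + 16 + 2 + 18 + 29 + 17 + 12 + 25 + 11 = 206.
Each receives 0.35 × 206 = 72.10 from the security fund.
Yuki keeps 41 − 17 = 24, so Yuki's payoff is 24 + 72.10 = 96.10.

96.10 dollars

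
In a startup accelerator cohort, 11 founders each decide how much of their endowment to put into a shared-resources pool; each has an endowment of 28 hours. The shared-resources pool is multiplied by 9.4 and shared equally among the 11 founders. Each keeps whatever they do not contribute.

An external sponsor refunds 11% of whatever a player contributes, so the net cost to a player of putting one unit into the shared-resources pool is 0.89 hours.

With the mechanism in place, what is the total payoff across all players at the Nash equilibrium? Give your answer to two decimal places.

308.00 hours

With the mechanism, a contributed unit returns (9.4/11) / 0.89 = 0.9602 per unit of net cost — still below 1 — so contributing 0 remains dominant for every player.
Everyone keeps their endowment and the group total is 11 × 28 = 308.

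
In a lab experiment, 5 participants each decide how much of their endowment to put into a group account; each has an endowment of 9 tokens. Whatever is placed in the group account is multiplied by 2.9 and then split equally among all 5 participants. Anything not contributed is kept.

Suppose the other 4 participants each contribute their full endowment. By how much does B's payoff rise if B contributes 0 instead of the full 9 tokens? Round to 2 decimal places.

Switching from a contribution of 9 to 0 lets B keep an extra 9 tokens, but lowers the group account by 9, which costs B their own share of that drop: 2.9/5 × 9 = 5.22.
Net gain = 9 − 5.22 = 3.78. The private return per contributed unit (0.5800) is below 1, so free-riding is indeed the best response regardless of what the others do.

3.78 tokens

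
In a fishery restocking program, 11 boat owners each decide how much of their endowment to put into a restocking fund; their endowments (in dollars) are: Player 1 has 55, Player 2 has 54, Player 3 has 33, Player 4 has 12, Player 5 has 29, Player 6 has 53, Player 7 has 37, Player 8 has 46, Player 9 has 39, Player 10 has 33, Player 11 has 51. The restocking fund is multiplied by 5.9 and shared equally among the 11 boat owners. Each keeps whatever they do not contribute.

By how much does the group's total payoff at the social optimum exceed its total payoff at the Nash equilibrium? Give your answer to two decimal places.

The private return per contributed unit is 5.9/11 = 0.5364 < 1 for every player regardless of endowment, so the Nash equilibrium is zero contribution and the group total is Σ E_j = 55 + 54 + 33 + 12 + 29 + 53 + 37 + 46 + 39 + 33 + 51 = 442.
Each contributed unit returns 5.900 to the group, so the social optimum is full contribution by everyone: group total = 5.900 × 442 = 2607.80.
Efficiency loss = (5.900 − 1) × 442 = 2165.80.

2165.80 dollars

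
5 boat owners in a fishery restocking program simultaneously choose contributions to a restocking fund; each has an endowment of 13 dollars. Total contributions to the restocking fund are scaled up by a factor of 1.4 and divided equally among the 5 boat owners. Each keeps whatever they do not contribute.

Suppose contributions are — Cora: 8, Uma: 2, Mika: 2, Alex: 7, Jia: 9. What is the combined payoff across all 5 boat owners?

Total contributed: 8 + 2 + 2 + 7 + 9 = 28; total kept: 5 × 13 − 28 = 37.
The restocking fund pays out 1.4 × 28 = 39.20 in aggregate.
Group total = 37 + 39.20 = 76.20.

76.20 dollars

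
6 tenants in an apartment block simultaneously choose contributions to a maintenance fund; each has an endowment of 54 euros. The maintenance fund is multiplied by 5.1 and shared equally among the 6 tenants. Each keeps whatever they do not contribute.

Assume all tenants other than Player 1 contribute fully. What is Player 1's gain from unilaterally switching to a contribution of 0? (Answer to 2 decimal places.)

8.10 euros

Switching from a contribution of 54 to 0 lets Player 1 keep an extra 54 euros, but lowers the maintenance fund by 54, which costs Player 1 their own share of that drop: 5.1/6 × 54 = 45.90.
Net gain = 54 − 45.90 = 8.10. The private return per contributed unit (0.8500) is below 1, so free-riding is indeed the best response regardless of what the others do.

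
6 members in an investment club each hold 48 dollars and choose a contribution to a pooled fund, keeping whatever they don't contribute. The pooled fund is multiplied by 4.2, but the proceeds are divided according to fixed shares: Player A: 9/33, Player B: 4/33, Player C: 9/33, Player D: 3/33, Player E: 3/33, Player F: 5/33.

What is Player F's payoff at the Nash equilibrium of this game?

Each unit j contributes comes back to j as 4.2 × (j's share), so j prefers to contribute only if that share exceeds 1/4.2 = 0.2381; otherwise keeping the unit dominates.
Player A and Player C are above the threshold, contributing 48 each; the remaining 4 contribute 0. Total contributed: 96.
Player F keeps 48 and receives 4.2 × 96 × 5/33 = 61.09 from the pooled fund, for a payoff of 109.09.

109.09 dollars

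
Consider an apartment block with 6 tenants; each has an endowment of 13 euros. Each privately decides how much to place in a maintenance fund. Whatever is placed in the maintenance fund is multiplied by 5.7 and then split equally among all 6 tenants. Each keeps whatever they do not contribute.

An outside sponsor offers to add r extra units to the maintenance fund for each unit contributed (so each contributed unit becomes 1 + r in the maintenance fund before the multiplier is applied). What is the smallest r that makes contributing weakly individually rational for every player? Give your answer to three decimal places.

0.053

With matching at rate r, one contributed unit becomes (1 + r) in the maintenance fund and returns 5.7 × (1 + r) / 6 to the contributor.
Setting this equal to 1: 1 + r = 6/5.7 = 1.0526.
So the minimum matching rate is r = 1.0526 − 1 = 0.053.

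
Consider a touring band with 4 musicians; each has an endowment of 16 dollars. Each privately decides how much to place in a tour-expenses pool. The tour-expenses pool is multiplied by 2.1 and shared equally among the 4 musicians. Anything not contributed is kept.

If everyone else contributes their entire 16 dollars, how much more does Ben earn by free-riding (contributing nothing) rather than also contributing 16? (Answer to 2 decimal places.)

7.60 dollars

Switching from a contribution of 16 to 0 lets Ben keep an extra 16 dollars, but lowers the tour-expenses pool by 16, which costs Ben their own share of that drop: 2.1/4 × 16 = 8.40.
Net gain = 16 − 8.40 = 7.60. The private return per contributed unit (0.5250) is below 1, so free-riding is indeed the best response regardless of what the others do.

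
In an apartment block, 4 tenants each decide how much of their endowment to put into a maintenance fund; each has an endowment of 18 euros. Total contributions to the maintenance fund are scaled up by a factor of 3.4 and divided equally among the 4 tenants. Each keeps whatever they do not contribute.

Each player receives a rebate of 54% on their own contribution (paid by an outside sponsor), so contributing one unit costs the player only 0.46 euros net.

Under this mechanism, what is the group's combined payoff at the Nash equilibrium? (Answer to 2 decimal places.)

Under the mechanism each unit contributed yields (3.4/4) / 0.46 = 1.8478 back to its contributor per unit of net cost, which exceeds 1, making full contribution the dominant choice for everyone.
At the Nash equilibrium everyone contributes 18. Group total payoff = 4 × (18 × 0.54 + 3.4 × 18) = 283.68.

283.68 euros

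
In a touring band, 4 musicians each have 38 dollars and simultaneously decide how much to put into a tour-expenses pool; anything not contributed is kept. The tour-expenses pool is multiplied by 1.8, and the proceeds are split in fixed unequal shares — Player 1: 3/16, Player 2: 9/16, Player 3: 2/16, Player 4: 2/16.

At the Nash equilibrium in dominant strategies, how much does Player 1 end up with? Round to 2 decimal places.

50.83 dollars

Each unit j contributes comes back to j as 1.8 × (j's share), so j prefers to contribute only if that share exceeds 1/1.8 = 0.5556; otherwise keeping the unit dominates.
The only share above 0.5556 is Player 2's 9/16, contributing 38; the remaining 3 contribute 0. Total contributed: 38.
Player 1 keeps 38 and receives 1.8 × 38 × 3/16 = 12.83 from the tour-expenses pool, for a payoff of 50.83.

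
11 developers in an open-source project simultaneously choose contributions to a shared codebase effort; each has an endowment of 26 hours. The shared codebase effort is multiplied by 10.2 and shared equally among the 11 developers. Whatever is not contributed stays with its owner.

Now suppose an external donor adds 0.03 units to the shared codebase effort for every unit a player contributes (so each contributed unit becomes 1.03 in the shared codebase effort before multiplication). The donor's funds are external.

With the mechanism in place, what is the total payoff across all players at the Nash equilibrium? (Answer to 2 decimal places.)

With the mechanism, a contributed unit returns 10.2 × 1.03 / 11 = 0.9551 per unit of net cost — still below 1 — so contributing 0 remains dominant for every player.
At the Nash equilibrium no one contributes; group total payoff = 11 × 26 = 286.

286.00 hours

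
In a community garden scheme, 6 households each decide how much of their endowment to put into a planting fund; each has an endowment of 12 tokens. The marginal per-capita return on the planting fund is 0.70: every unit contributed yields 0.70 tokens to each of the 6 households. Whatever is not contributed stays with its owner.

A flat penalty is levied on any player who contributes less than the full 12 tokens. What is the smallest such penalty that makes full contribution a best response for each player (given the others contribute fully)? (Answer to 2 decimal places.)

Given the others contribute fully, the best deviation is to contribute 0 (any partial contribution still incurs the fine and gives up units whose private return 0.70 is below 1).
Deviating from 12 to 0 saves 12 tokens but forfeits the deviator's share of the drop in the planting fund: 0.70 × 12 = 8.40.
So the deviation gain is 12 − 8.40 = 3.60, and the fine must be at least 3.60 tokens to wipe it out.

3.60 tokens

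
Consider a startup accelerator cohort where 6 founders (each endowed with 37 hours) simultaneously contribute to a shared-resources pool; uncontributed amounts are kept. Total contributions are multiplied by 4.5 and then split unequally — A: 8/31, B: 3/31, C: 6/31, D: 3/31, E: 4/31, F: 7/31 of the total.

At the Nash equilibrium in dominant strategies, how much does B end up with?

69.23 hours

Player j's private return per contributed unit is 4.5 × (j's share). Contributing is weakly dominant for j when that share is at least 1/4.5 = 0.2222, and contributing 0 is dominant otherwise.
A and F are above the threshold, contributing 37 each; the remaining 4 contribute 0. Total contributed: 74.
B keeps 37 and receives 4.5 × 74 × 3/31 = 32.23 from the shared-resources pool, for a payoff of 69.23.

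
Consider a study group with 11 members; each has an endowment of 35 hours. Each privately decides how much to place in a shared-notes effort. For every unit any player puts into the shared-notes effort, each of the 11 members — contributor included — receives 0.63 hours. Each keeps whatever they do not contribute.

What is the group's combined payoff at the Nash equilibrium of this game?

385.00 hours

The private return per contributed unit is 0.63 < 1, so contributing 0 is dominant for every player. At the Nash equilibrium everyone keeps their 35, and the group total is 11 × 35 = 385.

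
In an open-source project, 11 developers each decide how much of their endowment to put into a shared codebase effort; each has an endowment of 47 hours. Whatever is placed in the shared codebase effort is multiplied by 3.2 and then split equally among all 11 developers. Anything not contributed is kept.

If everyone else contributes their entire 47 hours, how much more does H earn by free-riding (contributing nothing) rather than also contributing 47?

33.33 hours

Switching from a contribution of 47 to 0 lets H keep an extra 47 hours, but lowers the shared codebase effort by 47, which costs H their own share of that drop: 3.2/11 × 47 = 13.67.
Net gain = 47 − 13.67 = 33.33. The private return per contributed unit (0.2909) is below 1, so free-riding is indeed the best response regardless of what the others do.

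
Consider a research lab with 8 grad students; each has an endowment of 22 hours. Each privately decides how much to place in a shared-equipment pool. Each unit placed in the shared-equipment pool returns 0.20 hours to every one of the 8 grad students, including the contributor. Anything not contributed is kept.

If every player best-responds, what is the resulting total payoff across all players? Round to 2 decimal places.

176.00 hours

The private return per contributed unit is 0.20 < 1, so contributing 0 is dominant for every player. At the Nash equilibrium everyone keeps their 22, and the group total is 8 × 22 = 176.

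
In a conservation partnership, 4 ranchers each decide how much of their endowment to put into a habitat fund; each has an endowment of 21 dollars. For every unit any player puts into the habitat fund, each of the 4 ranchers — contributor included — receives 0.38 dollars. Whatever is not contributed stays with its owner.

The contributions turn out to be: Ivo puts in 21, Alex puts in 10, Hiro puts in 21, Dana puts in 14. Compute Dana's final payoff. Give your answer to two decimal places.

Total contributed: 21 + 10 + 21 + 14 = 66.
Each receives 0.38 × 66 = 25.08 from the habitat fund.
Dana keeps 21 − 14 = 7, so Dana's payoff is 7 + 25.08 = 32.08.

32.08 dollars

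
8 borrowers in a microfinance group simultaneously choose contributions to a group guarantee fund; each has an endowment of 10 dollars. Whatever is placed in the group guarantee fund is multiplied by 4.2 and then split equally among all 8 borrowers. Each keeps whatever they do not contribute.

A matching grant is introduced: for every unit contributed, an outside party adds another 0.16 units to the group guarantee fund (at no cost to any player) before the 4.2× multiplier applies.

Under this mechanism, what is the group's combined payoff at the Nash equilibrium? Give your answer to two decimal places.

The effective private return is 4.2 × 1.16 / 8 = 0.6090, which is still under 1, so the mechanism doesn't change anyone's dominant strategy: zero contribution.
At the Nash equilibrium no one contributes; group total payoff = 8 × 10 = 80.

80.00 dollars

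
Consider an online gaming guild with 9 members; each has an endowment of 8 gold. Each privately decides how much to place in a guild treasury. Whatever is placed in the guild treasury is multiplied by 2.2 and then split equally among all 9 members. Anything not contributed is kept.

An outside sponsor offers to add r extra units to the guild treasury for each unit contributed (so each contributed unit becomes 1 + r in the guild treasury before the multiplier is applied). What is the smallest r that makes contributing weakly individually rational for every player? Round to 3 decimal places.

With matching at rate r, one contributed unit becomes (1 + r) in the guild treasury and returns 2.2 × (1 + r) / 9 to the contributor.
Setting this equal to 1: 1 + r = 9/2.2 = 4.0909.
So the minimum matching rate is r = 4.0909 − 1 = 3.091.

3.091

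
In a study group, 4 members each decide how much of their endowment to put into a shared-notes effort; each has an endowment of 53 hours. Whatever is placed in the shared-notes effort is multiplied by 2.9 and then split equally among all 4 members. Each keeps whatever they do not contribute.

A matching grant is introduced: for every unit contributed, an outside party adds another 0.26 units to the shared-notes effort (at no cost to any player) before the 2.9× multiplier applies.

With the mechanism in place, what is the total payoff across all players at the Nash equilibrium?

212.00 hours

The effective private return is 2.9 × 1.26 / 4 = 0.9135, which is still under 1, so the mechanism doesn't change anyone's dominant strategy: zero contribution.
Everyone keeps their endowment and the group total is 4 × 53 = 212.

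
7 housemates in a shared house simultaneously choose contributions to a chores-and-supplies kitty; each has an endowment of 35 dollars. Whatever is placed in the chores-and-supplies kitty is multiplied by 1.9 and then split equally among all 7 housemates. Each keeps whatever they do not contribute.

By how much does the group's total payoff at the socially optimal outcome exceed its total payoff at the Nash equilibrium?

Each contributed unit returns 1.9/7 = 0.2714 to its contributor — below 1 — so contributing 0 is dominant for every player. At the Nash equilibrium everyone keeps their 35, and the group total is 7 × 35 = 245.
Each contributed unit returns 1.900 to the group as a whole (0.2714 to each of 7 players), which exceeds 1, so the social optimum is full contribution: group total = 1.900 × 245 = 465.50.
Efficiency loss = 465.50 − 245 = 220.50.

220.50 dollars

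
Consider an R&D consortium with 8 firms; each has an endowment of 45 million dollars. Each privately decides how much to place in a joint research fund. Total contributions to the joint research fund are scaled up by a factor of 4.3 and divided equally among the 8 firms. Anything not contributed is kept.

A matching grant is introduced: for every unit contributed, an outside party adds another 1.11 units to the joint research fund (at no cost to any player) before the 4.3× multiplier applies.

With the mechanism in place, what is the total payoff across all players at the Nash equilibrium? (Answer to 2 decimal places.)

Under the mechanism each unit contributed yields 4.3 × 2.11 / 8 = 1.1341 back to its contributor per unit of net cost, which exceeds 1, making full contribution the dominant choice for everyone.
So the Nash equilibrium is full contribution by all 8; the group earns 4.3 × 2.11 × 360 = 3266.28.

3266.28 million dollars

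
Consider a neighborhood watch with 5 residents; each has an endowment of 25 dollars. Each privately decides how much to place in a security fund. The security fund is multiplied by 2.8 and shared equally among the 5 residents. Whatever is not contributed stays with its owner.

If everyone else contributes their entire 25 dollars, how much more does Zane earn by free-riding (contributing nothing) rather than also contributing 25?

Switching from a contribution of 25 to 0 lets Zane keep an extra 25 dollars, but lowers the security fund by 25, which costs Zane their own share of that drop: 2.8/5 × 25 = 14.00.
Net gain = 25 − 14.00 = 11.00. The private return per contributed unit (0.5600) is below 1, so free-riding is indeed the best response regardless of what the others do.

11.00 dollars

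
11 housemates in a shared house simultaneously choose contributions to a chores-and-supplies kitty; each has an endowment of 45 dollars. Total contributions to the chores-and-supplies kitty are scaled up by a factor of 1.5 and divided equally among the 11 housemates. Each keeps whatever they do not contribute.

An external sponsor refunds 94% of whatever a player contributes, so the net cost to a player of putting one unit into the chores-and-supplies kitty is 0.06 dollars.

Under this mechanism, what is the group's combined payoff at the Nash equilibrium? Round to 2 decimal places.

1207.80 dollars

Under the mechanism each unit contributed yields (1.5/11) / 0.06 = 2.2727 back to its contributor per unit of net cost, which exceeds 1, making full contribution the dominant choice for everyone.
At the Nash equilibrium everyone contributes 45. Group total payoff = 11 × (45 × 0.94 + 1.5 × 45) = 1207.80.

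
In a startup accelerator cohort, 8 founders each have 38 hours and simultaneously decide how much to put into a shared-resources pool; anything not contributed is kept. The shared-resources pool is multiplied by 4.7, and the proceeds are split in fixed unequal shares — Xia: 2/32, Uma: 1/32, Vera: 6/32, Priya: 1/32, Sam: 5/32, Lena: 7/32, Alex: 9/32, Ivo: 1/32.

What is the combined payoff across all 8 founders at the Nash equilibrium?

A player with share s gets back 4.7·s per unit contributed, so full contribution is dominant for anyone with s > 1/4.7 = 0.2128 and zero contribution is dominant for anyone below.
Lena and Alex clear that bar, contributing 38 each; the remaining 6 contribute 0. Total contributed: 76.
The shared-resources pool pays out 4.7 × 76 = 357.20 in total (split across the unequal shares, but the aggregate is all that matters for the group sum).
The 6 free-riders keep 38 each, adding 228. Group total = 228 + 357.20 = 585.20.

585.20 hours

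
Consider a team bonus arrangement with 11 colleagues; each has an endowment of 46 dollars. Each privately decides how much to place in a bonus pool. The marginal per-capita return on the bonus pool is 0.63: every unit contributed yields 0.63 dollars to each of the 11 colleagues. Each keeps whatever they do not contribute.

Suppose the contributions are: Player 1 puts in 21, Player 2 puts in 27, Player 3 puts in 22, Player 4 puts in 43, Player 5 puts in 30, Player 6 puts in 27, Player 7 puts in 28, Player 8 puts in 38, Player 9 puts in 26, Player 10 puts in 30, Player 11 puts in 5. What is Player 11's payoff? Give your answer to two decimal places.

Total contributed: 21 + 27 + 22 + 43 + 30 + 27 + 28 + 38 + 26 + 30 + 5 = 297.
Each receives 0.63 × 297 = 187.11 from the bonus pool.
Player 11 keeps 46 − 5 = 41, so Player 11's payoff is 41 + 187.11 = 228.11.

228.11 dollars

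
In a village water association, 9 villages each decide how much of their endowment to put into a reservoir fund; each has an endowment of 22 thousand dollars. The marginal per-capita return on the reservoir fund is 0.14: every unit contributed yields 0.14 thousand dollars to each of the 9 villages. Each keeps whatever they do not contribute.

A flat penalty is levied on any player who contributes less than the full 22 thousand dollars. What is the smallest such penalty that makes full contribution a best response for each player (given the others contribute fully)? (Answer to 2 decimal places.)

Given the others contribute fully, the best deviation is to contribute 0 (any partial contribution still incurs the fine and gives up units whose private return 0.14 is below 1).
Deviating from 22 to 0 saves 22 thousand dollars but forfeits the deviator's share of the drop in the reservoir fund: 0.14 × 22 = 3.08.
So the deviation gain is 22 − 3.08 = 18.92, and the fine must be at least 18.92 thousand dollars to wipe it out.

18.92 thousand dollars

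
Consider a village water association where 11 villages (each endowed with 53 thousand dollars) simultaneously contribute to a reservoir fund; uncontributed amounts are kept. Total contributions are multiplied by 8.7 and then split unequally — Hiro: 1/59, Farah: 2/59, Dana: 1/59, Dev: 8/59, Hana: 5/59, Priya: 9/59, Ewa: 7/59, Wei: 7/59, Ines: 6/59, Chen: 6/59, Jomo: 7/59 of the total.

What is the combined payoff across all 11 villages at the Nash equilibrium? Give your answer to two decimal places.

A player with share s gets back 8.7·s per unit contributed, so full contribution is dominant for anyone with s > 1/8.7 = 0.1149 and zero contribution is dominant for anyone below.
Dev, Priya, Ewa, Wei and Jomo clear that bar, contributing 53 each; the remaining 6 contribute 0. Total contributed: 265.
The reservoir fund pays out 8.7 × 265 = 2305.50 in total (split across the unequal shares, but the aggregate is all that matters for the group sum).
The 6 free-riders keep 53 each, adding 318. Group total = 318 + 2305.50 = 2623.50.

2623.50 thousand dollars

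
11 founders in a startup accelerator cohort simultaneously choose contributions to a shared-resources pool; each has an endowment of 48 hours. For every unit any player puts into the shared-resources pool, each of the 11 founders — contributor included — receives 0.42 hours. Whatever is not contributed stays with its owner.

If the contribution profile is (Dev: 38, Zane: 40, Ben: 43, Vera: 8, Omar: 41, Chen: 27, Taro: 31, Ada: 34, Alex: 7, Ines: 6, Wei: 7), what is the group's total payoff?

Total contributed: 38 + 40 + 43 + 8 + 41 + 27 + 31 + 34 + 7 + 6 + 7 = 282; total kept: 11 × 48 − 282 = 246.
The shared-resources pool pays out 0.42 × 11 × 282 = 1302.84 in aggregate.
Group total = 246 + 1302.84 = 1548.84.

1548.84 hours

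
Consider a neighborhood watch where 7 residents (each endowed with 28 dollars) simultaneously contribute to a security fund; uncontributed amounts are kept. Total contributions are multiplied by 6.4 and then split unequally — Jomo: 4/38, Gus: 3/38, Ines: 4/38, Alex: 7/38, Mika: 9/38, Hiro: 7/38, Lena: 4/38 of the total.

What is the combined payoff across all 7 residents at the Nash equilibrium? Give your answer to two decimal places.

649.60 dollars

Player j's private return per contributed unit is 6.4 × (j's share). Contributing is weakly dominant for j when that share is at least 1/6.4 = 0.1563, and contributing 0 is dominant otherwise.
The shares above 0.1563 belong to Alex, Mika and Hiro, contributing 28 each; the remaining 4 contribute 0. Total contributed: 84.
The security fund pays out 6.4 × 84 = 537.60 in total (split across the unequal shares, but the aggregate is all that matters for the group sum).
The 4 free-riders keep 28 each, adding 112. Group total = 112 + 537.60 = 649.60.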